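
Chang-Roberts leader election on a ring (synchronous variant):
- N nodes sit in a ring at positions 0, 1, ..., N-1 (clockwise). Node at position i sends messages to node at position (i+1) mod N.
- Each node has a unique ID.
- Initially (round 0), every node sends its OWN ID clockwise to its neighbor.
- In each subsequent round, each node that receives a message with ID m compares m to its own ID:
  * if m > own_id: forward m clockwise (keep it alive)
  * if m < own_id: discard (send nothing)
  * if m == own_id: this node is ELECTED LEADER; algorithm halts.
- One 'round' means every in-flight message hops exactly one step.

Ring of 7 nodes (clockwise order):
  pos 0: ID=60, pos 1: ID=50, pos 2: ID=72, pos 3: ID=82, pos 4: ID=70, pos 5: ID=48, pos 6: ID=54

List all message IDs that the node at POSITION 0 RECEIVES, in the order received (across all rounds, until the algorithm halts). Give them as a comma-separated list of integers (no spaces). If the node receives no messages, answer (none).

Round 1: pos1(id50) recv 60: fwd; pos2(id72) recv 50: drop; pos3(id82) recv 72: drop; pos4(id70) recv 82: fwd; pos5(id48) recv 70: fwd; pos6(id54) recv 48: drop; pos0(id60) recv 54: drop
Round 2: pos2(id72) recv 60: drop; pos5(id48) recv 82: fwd; pos6(id54) recv 70: fwd
Round 3: pos6(id54) recv 82: fwd; pos0(id60) recv 70: fwd
Round 4: pos0(id60) recv 82: fwd; pos1(id50) recv 70: fwd
Round 5: pos1(id50) recv 82: fwd; pos2(id72) recv 70: drop
Round 6: pos2(id72) recv 82: fwd
Round 7: pos3(id82) recv 82: ELECTED

Answer: 54,70,82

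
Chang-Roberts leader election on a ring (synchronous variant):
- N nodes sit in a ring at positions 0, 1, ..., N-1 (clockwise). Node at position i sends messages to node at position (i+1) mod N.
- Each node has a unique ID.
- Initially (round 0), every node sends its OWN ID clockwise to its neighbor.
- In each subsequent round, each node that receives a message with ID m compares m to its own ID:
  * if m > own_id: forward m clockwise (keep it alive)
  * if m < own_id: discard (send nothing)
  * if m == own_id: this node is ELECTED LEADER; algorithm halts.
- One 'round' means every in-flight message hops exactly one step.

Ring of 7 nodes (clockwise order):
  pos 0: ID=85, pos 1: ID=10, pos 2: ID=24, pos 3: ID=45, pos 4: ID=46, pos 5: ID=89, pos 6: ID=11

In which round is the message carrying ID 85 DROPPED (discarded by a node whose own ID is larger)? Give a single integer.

Answer: 5

Derivation:
Round 1: pos1(id10) recv 85: fwd; pos2(id24) recv 10: drop; pos3(id45) recv 24: drop; pos4(id46) recv 45: drop; pos5(id89) recv 46: drop; pos6(id11) recv 89: fwd; pos0(id85) recv 11: drop
Round 2: pos2(id24) recv 85: fwd; pos0(id85) recv 89: fwd
Round 3: pos3(id45) recv 85: fwd; pos1(id10) recv 89: fwd
Round 4: pos4(id46) recv 85: fwd; pos2(id24) recv 89: fwd
Round 5: pos5(id89) recv 85: drop; pos3(id45) recv 89: fwd
Round 6: pos4(id46) recv 89: fwd
Round 7: pos5(id89) recv 89: ELECTED
Message ID 85 originates at pos 0; dropped at pos 5 in round 5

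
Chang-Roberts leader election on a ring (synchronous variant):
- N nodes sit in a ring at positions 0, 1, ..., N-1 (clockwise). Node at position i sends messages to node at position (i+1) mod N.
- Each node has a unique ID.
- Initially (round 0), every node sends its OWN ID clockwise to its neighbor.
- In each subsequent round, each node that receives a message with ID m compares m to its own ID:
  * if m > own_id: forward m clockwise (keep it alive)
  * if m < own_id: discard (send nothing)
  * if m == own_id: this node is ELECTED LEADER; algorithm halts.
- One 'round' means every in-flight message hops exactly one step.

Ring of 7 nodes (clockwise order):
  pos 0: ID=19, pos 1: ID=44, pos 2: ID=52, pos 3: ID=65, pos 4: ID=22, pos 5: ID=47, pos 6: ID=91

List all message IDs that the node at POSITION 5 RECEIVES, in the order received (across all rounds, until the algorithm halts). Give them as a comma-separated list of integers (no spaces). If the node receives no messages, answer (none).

Round 1: pos1(id44) recv 19: drop; pos2(id52) recv 44: drop; pos3(id65) recv 52: drop; pos4(id22) recv 65: fwd; pos5(id47) recv 22: drop; pos6(id91) recv 47: drop; pos0(id19) recv 91: fwd
Round 2: pos5(id47) recv 65: fwd; pos1(id44) recv 91: fwd
Round 3: pos6(id91) recv 65: drop; pos2(id52) recv 91: fwd
Round 4: pos3(id65) recv 91: fwd
Round 5: pos4(id22) recv 91: fwd
Round 6: pos5(id47) recv 91: fwd
Round 7: pos6(id91) recv 91: ELECTED

Answer: 22,65,91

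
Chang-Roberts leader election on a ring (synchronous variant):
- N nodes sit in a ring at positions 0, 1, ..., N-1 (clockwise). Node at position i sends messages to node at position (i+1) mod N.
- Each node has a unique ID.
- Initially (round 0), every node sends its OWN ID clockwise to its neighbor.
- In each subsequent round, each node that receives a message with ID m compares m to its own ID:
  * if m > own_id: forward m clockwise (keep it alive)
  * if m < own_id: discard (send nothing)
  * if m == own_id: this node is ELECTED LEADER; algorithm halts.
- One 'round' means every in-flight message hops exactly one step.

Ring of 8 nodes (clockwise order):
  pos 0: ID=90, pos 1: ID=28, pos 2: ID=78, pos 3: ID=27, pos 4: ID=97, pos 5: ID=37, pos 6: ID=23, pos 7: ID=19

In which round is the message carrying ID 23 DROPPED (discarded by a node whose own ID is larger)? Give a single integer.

Round 1: pos1(id28) recv 90: fwd; pos2(id78) recv 28: drop; pos3(id27) recv 78: fwd; pos4(id97) recv 27: drop; pos5(id37) recv 97: fwd; pos6(id23) recv 37: fwd; pos7(id19) recv 23: fwd; pos0(id90) recv 19: drop
Round 2: pos2(id78) recv 90: fwd; pos4(id97) recv 78: drop; pos6(id23) recv 97: fwd; pos7(id19) recv 37: fwd; pos0(id90) recv 23: drop
Round 3: pos3(id27) recv 90: fwd; pos7(id19) recv 97: fwd; pos0(id90) recv 37: drop
Round 4: pos4(id97) recv 90: drop; pos0(id90) recv 97: fwd
Round 5: pos1(id28) recv 97: fwd
Round 6: pos2(id78) recv 97: fwd
Round 7: pos3(id27) recv 97: fwd
Round 8: pos4(id97) recv 97: ELECTED
Message ID 23 originates at pos 6; dropped at pos 0 in round 2

Answer: 2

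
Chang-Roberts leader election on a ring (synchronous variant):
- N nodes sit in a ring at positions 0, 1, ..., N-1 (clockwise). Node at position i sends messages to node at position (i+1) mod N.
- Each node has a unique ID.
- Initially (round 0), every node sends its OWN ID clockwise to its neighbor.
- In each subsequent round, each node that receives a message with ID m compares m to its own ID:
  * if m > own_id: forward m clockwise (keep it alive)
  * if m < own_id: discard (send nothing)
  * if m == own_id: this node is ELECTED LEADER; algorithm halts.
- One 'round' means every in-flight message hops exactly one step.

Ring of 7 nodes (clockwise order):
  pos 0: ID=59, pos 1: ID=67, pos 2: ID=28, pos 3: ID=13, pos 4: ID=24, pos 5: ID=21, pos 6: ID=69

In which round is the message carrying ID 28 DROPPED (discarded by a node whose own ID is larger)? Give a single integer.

Answer: 4

Derivation:
Round 1: pos1(id67) recv 59: drop; pos2(id28) recv 67: fwd; pos3(id13) recv 28: fwd; pos4(id24) recv 13: drop; pos5(id21) recv 24: fwd; pos6(id69) recv 21: drop; pos0(id59) recv 69: fwd
Round 2: pos3(id13) recv 67: fwd; pos4(id24) recv 28: fwd; pos6(id69) recv 24: drop; pos1(id67) recv 69: fwd
Round 3: pos4(id24) recv 67: fwd; pos5(id21) recv 28: fwd; pos2(id28) recv 69: fwd
Round 4: pos5(id21) recv 67: fwd; pos6(id69) recv 28: drop; pos3(id13) recv 69: fwd
Round 5: pos6(id69) recv 67: drop; pos4(id24) recv 69: fwd
Round 6: pos5(id21) recv 69: fwd
Round 7: pos6(id69) recv 69: ELECTED
Message ID 28 originates at pos 2; dropped at pos 6 in round 4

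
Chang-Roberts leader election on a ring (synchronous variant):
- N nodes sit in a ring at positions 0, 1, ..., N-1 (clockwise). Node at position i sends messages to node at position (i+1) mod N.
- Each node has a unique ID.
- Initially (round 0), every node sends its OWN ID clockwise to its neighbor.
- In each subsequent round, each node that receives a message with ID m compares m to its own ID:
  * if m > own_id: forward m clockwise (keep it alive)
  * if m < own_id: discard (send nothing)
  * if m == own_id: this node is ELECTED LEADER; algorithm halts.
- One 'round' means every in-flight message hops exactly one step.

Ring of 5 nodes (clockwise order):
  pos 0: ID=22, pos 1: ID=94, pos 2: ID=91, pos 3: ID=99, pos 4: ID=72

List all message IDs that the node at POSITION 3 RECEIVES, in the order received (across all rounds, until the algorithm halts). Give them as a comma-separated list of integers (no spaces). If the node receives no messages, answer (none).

Answer: 91,94,99

Derivation:
Round 1: pos1(id94) recv 22: drop; pos2(id91) recv 94: fwd; pos3(id99) recv 91: drop; pos4(id72) recv 99: fwd; pos0(id22) recv 72: fwd
Round 2: pos3(id99) recv 94: drop; pos0(id22) recv 99: fwd; pos1(id94) recv 72: drop
Round 3: pos1(id94) recv 99: fwd
Round 4: pos2(id91) recv 99: fwd
Round 5: pos3(id99) recv 99: ELECTED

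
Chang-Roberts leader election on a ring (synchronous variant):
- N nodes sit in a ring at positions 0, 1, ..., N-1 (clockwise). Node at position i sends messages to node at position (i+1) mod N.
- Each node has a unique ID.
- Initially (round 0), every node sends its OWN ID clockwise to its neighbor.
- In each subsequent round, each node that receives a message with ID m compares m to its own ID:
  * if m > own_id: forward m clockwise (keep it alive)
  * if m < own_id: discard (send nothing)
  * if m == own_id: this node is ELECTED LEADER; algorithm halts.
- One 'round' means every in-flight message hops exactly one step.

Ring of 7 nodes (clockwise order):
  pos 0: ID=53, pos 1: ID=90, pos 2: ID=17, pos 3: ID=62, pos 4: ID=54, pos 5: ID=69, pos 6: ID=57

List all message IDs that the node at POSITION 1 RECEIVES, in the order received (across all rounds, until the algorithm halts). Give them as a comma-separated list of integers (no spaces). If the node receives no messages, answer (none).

Answer: 53,57,69,90

Derivation:
Round 1: pos1(id90) recv 53: drop; pos2(id17) recv 90: fwd; pos3(id62) recv 17: drop; pos4(id54) recv 62: fwd; pos5(id69) recv 54: drop; pos6(id57) recv 69: fwd; pos0(id53) recv 57: fwd
Round 2: pos3(id62) recv 90: fwd; pos5(id69) recv 62: drop; pos0(id53) recv 69: fwd; pos1(id90) recv 57: drop
Round 3: pos4(id54) recv 90: fwd; pos1(id90) recv 69: drop
Round 4: pos5(id69) recv 90: fwd
Round 5: pos6(id57) recv 90: fwd
Round 6: pos0(id53) recv 90: fwd
Round 7: pos1(id90) recv 90: ELECTED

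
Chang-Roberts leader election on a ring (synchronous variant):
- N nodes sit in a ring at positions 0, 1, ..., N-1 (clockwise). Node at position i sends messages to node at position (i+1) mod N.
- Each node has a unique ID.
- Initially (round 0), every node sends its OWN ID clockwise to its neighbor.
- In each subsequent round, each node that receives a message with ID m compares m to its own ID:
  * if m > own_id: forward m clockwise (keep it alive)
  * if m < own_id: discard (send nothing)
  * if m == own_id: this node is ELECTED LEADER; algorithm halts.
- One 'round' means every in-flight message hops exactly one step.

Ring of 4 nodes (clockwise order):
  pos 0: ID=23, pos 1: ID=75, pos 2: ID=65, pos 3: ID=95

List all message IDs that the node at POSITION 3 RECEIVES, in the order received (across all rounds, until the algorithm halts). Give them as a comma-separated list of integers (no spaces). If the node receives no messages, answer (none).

Round 1: pos1(id75) recv 23: drop; pos2(id65) recv 75: fwd; pos3(id95) recv 65: drop; pos0(id23) recv 95: fwd
Round 2: pos3(id95) recv 75: drop; pos1(id75) recv 95: fwd
Round 3: pos2(id65) recv 95: fwd
Round 4: pos3(id95) recv 95: ELECTED

Answer: 65,75,95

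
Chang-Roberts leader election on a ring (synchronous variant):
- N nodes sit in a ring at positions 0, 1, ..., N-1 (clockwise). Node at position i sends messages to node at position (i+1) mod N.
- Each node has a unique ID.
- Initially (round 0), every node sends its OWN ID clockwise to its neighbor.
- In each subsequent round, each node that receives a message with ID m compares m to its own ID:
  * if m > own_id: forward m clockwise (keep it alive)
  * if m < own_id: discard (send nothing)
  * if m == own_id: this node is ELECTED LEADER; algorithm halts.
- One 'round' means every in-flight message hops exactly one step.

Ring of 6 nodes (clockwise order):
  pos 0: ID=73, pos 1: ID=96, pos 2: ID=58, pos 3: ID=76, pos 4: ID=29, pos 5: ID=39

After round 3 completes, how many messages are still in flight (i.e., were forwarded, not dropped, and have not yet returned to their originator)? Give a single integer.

Answer: 2

Derivation:
Round 1: pos1(id96) recv 73: drop; pos2(id58) recv 96: fwd; pos3(id76) recv 58: drop; pos4(id29) recv 76: fwd; pos5(id39) recv 29: drop; pos0(id73) recv 39: drop
Round 2: pos3(id76) recv 96: fwd; pos5(id39) recv 76: fwd
Round 3: pos4(id29) recv 96: fwd; pos0(id73) recv 76: fwd
After round 3: 2 messages still in flight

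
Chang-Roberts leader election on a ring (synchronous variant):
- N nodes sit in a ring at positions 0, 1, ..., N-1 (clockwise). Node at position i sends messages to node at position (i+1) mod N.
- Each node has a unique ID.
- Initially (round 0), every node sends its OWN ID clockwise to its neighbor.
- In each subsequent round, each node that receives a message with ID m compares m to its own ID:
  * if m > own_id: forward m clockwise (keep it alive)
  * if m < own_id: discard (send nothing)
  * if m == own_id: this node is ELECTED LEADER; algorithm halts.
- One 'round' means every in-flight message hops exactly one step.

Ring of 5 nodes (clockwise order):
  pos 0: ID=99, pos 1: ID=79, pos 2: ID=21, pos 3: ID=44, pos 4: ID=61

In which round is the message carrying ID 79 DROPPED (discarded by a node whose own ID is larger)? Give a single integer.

Answer: 4

Derivation:
Round 1: pos1(id79) recv 99: fwd; pos2(id21) recv 79: fwd; pos3(id44) recv 21: drop; pos4(id61) recv 44: drop; pos0(id99) recv 61: drop
Round 2: pos2(id21) recv 99: fwd; pos3(id44) recv 79: fwd
Round 3: pos3(id44) recv 99: fwd; pos4(id61) recv 79: fwd
Round 4: pos4(id61) recv 99: fwd; pos0(id99) recv 79: drop
Round 5: pos0(id99) recv 99: ELECTED
Message ID 79 originates at pos 1; dropped at pos 0 in round 4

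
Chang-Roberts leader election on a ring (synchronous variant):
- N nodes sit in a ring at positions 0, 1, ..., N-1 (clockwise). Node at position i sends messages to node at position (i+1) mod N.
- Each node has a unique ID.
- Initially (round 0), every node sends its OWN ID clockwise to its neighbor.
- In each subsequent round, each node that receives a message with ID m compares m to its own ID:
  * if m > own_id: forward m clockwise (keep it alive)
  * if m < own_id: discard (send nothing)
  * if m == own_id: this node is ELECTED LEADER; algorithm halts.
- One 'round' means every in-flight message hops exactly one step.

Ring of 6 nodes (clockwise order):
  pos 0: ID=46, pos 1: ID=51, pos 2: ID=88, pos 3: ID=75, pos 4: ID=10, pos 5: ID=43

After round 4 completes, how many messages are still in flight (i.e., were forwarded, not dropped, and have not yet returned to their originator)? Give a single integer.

Answer: 2

Derivation:
Round 1: pos1(id51) recv 46: drop; pos2(id88) recv 51: drop; pos3(id75) recv 88: fwd; pos4(id10) recv 75: fwd; pos5(id43) recv 10: drop; pos0(id46) recv 43: drop
Round 2: pos4(id10) recv 88: fwd; pos5(id43) recv 75: fwd
Round 3: pos5(id43) recv 88: fwd; pos0(id46) recv 75: fwd
Round 4: pos0(id46) recv 88: fwd; pos1(id51) recv 75: fwd
After round 4: 2 messages still in flight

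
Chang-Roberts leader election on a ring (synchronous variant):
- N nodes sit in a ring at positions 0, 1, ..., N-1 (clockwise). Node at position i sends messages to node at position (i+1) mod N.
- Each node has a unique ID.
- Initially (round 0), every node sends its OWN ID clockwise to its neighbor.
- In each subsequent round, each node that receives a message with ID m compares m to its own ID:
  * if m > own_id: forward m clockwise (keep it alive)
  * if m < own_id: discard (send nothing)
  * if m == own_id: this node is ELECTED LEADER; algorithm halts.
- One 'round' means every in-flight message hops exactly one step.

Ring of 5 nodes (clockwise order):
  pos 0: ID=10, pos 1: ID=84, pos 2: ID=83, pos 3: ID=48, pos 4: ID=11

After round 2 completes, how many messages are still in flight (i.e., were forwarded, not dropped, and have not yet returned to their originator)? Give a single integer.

Answer: 3

Derivation:
Round 1: pos1(id84) recv 10: drop; pos2(id83) recv 84: fwd; pos3(id48) recv 83: fwd; pos4(id11) recv 48: fwd; pos0(id10) recv 11: fwd
Round 2: pos3(id48) recv 84: fwd; pos4(id11) recv 83: fwd; pos0(id10) recv 48: fwd; pos1(id84) recv 11: drop
After round 2: 3 messages still in flight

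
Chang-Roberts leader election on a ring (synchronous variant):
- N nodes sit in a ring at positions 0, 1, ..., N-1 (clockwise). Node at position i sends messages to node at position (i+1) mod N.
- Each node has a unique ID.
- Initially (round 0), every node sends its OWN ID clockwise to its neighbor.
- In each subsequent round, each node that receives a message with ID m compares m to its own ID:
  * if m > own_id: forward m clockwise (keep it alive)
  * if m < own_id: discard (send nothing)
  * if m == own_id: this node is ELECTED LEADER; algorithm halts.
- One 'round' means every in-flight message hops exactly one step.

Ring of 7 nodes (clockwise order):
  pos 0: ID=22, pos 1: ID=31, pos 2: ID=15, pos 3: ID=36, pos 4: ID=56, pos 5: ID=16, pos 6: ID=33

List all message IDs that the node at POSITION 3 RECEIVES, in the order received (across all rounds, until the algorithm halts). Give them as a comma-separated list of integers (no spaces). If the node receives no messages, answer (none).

Round 1: pos1(id31) recv 22: drop; pos2(id15) recv 31: fwd; pos3(id36) recv 15: drop; pos4(id56) recv 36: drop; pos5(id16) recv 56: fwd; pos6(id33) recv 16: drop; pos0(id22) recv 33: fwd
Round 2: pos3(id36) recv 31: drop; pos6(id33) recv 56: fwd; pos1(id31) recv 33: fwd
Round 3: pos0(id22) recv 56: fwd; pos2(id15) recv 33: fwd
Round 4: pos1(id31) recv 56: fwd; pos3(id36) recv 33: drop
Round 5: pos2(id15) recv 56: fwd
Round 6: pos3(id36) recv 56: fwd
Round 7: pos4(id56) recv 56: ELECTED

Answer: 15,31,33,56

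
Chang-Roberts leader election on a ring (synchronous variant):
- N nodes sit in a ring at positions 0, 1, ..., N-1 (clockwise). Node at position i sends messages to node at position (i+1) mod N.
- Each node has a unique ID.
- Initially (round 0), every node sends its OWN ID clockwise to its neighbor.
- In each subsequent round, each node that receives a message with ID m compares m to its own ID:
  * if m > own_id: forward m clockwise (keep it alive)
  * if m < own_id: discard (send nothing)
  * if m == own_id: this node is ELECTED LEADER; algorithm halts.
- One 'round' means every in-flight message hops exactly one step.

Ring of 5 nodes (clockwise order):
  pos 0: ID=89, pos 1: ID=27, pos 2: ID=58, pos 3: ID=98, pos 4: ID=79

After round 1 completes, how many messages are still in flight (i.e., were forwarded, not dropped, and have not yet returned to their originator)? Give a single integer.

Answer: 2

Derivation:
Round 1: pos1(id27) recv 89: fwd; pos2(id58) recv 27: drop; pos3(id98) recv 58: drop; pos4(id79) recv 98: fwd; pos0(id89) recv 79: drop
After round 1: 2 messages still in flight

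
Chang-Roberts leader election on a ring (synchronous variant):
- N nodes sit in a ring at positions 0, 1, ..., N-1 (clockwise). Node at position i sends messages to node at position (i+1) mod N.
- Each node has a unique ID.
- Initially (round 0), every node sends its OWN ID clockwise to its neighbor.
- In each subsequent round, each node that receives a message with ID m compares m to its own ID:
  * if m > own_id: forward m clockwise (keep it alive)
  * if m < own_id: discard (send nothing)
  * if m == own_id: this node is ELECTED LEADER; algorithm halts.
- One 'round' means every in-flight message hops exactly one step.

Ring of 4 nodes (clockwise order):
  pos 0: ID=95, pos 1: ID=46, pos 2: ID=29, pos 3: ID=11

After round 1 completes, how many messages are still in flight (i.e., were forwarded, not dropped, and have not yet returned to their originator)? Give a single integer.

Answer: 3

Derivation:
Round 1: pos1(id46) recv 95: fwd; pos2(id29) recv 46: fwd; pos3(id11) recv 29: fwd; pos0(id95) recv 11: drop
After round 1: 3 messages still in flight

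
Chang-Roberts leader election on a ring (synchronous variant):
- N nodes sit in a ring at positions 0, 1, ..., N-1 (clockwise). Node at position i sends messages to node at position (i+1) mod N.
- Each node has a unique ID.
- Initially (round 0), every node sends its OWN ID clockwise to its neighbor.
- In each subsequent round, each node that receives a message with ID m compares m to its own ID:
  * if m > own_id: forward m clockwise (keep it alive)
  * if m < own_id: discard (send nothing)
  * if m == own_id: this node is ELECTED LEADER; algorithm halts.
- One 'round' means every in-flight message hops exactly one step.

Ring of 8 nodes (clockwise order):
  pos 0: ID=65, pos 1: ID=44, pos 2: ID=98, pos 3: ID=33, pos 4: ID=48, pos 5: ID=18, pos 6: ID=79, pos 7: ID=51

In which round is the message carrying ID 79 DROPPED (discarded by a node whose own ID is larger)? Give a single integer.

Answer: 4

Derivation:
Round 1: pos1(id44) recv 65: fwd; pos2(id98) recv 44: drop; pos3(id33) recv 98: fwd; pos4(id48) recv 33: drop; pos5(id18) recv 48: fwd; pos6(id79) recv 18: drop; pos7(id51) recv 79: fwd; pos0(id65) recv 51: drop
Round 2: pos2(id98) recv 65: drop; pos4(id48) recv 98: fwd; pos6(id79) recv 48: drop; pos0(id65) recv 79: fwd
Round 3: pos5(id18) recv 98: fwd; pos1(id44) recv 79: fwd
Round 4: pos6(id79) recv 98: fwd; pos2(id98) recv 79: drop
Round 5: pos7(id51) recv 98: fwd
Round 6: pos0(id65) recv 98: fwd
Round 7: pos1(id44) recv 98: fwd
Round 8: pos2(id98) recv 98: ELECTED
Message ID 79 originates at pos 6; dropped at pos 2 in round 4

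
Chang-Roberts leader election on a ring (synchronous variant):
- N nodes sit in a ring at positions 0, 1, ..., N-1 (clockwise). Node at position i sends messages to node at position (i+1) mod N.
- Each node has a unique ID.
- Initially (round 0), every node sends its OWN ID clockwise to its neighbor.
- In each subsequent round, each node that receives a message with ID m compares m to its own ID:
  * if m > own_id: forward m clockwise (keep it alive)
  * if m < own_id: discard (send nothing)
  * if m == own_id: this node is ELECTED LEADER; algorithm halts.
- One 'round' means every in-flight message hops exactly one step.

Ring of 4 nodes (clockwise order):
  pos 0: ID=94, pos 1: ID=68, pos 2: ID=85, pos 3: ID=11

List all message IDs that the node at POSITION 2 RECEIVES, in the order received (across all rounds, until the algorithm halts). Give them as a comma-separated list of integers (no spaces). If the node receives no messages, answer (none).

Answer: 68,94

Derivation:
Round 1: pos1(id68) recv 94: fwd; pos2(id85) recv 68: drop; pos3(id11) recv 85: fwd; pos0(id94) recv 11: drop
Round 2: pos2(id85) recv 94: fwd; pos0(id94) recv 85: drop
Round 3: pos3(id11) recv 94: fwd
Round 4: pos0(id94) recv 94: ELECTED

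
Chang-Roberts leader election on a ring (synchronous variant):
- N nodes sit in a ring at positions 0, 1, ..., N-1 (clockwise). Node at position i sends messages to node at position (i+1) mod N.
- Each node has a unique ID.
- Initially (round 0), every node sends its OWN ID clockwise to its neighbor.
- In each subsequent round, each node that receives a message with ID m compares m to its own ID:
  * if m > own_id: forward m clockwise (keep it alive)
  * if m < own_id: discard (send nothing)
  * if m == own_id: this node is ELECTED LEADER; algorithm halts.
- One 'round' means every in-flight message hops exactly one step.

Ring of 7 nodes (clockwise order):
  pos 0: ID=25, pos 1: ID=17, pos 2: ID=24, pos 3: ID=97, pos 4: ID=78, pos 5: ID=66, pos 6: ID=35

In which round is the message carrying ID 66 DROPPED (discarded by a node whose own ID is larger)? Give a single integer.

Answer: 5

Derivation:
Round 1: pos1(id17) recv 25: fwd; pos2(id24) recv 17: drop; pos3(id97) recv 24: drop; pos4(id78) recv 97: fwd; pos5(id66) recv 78: fwd; pos6(id35) recv 66: fwd; pos0(id25) recv 35: fwd
Round 2: pos2(id24) recv 25: fwd; pos5(id66) recv 97: fwd; pos6(id35) recv 78: fwd; pos0(id25) recv 66: fwd; pos1(id17) recv 35: fwd
Round 3: pos3(id97) recv 25: drop; pos6(id35) recv 97: fwd; pos0(id25) recv 78: fwd; pos1(id17) recv 66: fwd; pos2(id24) recv 35: fwd
Round 4: pos0(id25) recv 97: fwd; pos1(id17) recv 78: fwd; pos2(id24) recv 66: fwd; pos3(id97) recv 35: drop
Round 5: pos1(id17) recv 97: fwd; pos2(id24) recv 78: fwd; pos3(id97) recv 66: drop
Round 6: pos2(id24) recv 97: fwd; pos3(id97) recv 78: drop
Round 7: pos3(id97) recv 97: ELECTED
Message ID 66 originates at pos 5; dropped at pos 3 in round 5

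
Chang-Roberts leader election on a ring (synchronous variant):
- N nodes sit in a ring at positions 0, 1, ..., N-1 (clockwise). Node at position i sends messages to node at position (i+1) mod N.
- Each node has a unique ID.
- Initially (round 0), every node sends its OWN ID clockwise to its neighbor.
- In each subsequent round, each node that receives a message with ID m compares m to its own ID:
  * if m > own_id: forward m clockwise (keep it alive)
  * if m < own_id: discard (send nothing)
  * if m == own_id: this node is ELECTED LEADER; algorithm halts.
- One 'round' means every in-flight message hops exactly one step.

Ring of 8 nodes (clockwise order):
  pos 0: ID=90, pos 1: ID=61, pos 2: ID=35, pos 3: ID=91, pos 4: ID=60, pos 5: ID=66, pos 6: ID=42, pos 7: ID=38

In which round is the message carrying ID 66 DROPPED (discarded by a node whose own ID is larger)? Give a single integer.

Answer: 3

Derivation:
Round 1: pos1(id61) recv 90: fwd; pos2(id35) recv 61: fwd; pos3(id91) recv 35: drop; pos4(id60) recv 91: fwd; pos5(id66) recv 60: drop; pos6(id42) recv 66: fwd; pos7(id38) recv 42: fwd; pos0(id90) recv 38: drop
Round 2: pos2(id35) recv 90: fwd; pos3(id91) recv 61: drop; pos5(id66) recv 91: fwd; pos7(id38) recv 66: fwd; pos0(id90) recv 42: drop
Round 3: pos3(id91) recv 90: drop; pos6(id42) recv 91: fwd; pos0(id90) recv 66: drop
Round 4: pos7(id38) recv 91: fwd
Round 5: pos0(id90) recv 91: fwd
Round 6: pos1(id61) recv 91: fwd
Round 7: pos2(id35) recv 91: fwd
Round 8: pos3(id91) recv 91: ELECTED
Message ID 66 originates at pos 5; dropped at pos 0 in round 3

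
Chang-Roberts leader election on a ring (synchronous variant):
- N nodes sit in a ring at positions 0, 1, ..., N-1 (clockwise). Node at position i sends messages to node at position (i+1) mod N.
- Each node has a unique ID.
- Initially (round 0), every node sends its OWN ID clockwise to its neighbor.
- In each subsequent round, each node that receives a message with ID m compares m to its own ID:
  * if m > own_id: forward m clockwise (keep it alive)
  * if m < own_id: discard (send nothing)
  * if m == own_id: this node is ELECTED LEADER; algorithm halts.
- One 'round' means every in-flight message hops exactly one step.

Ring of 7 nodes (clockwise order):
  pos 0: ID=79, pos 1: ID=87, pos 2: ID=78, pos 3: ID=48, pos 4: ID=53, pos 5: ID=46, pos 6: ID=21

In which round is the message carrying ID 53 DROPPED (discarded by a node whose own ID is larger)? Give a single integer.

Round 1: pos1(id87) recv 79: drop; pos2(id78) recv 87: fwd; pos3(id48) recv 78: fwd; pos4(id53) recv 48: drop; pos5(id46) recv 53: fwd; pos6(id21) recv 46: fwd; pos0(id79) recv 21: drop
Round 2: pos3(id48) recv 87: fwd; pos4(id53) recv 78: fwd; pos6(id21) recv 53: fwd; pos0(id79) recv 46: drop
Round 3: pos4(id53) recv 87: fwd; pos5(id46) recv 78: fwd; pos0(id79) recv 53: drop
Round 4: pos5(id46) recv 87: fwd; pos6(id21) recv 78: fwd
Round 5: pos6(id21) recv 87: fwd; pos0(id79) recv 78: drop
Round 6: pos0(id79) recv 87: fwd
Round 7: pos1(id87) recv 87: ELECTED
Message ID 53 originates at pos 4; dropped at pos 0 in round 3

Answer: 3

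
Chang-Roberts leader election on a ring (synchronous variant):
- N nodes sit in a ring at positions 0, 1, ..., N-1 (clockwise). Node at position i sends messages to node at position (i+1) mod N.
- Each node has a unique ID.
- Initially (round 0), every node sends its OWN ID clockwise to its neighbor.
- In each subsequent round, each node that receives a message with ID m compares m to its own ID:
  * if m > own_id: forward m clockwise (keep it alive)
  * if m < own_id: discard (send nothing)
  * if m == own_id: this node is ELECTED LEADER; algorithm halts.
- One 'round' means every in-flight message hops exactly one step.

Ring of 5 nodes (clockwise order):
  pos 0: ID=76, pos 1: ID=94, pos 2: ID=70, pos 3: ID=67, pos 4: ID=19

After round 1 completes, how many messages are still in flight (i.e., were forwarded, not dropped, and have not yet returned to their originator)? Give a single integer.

Round 1: pos1(id94) recv 76: drop; pos2(id70) recv 94: fwd; pos3(id67) recv 70: fwd; pos4(id19) recv 67: fwd; pos0(id76) recv 19: drop
After round 1: 3 messages still in flight

Answer: 3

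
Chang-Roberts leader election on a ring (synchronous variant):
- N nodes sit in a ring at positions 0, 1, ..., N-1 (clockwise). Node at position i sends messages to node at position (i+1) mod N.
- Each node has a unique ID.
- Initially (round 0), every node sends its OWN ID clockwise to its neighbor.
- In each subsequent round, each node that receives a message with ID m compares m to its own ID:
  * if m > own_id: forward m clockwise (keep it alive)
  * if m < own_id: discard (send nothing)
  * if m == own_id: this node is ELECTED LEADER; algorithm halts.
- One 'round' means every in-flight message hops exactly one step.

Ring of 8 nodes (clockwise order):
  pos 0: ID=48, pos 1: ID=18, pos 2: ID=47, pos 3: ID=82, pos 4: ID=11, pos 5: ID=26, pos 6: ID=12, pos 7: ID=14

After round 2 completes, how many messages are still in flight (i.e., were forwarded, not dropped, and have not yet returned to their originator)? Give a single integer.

Round 1: pos1(id18) recv 48: fwd; pos2(id47) recv 18: drop; pos3(id82) recv 47: drop; pos4(id11) recv 82: fwd; pos5(id26) recv 11: drop; pos6(id12) recv 26: fwd; pos7(id14) recv 12: drop; pos0(id48) recv 14: drop
Round 2: pos2(id47) recv 48: fwd; pos5(id26) recv 82: fwd; pos7(id14) recv 26: fwd
After round 2: 3 messages still in flight

Answer: 3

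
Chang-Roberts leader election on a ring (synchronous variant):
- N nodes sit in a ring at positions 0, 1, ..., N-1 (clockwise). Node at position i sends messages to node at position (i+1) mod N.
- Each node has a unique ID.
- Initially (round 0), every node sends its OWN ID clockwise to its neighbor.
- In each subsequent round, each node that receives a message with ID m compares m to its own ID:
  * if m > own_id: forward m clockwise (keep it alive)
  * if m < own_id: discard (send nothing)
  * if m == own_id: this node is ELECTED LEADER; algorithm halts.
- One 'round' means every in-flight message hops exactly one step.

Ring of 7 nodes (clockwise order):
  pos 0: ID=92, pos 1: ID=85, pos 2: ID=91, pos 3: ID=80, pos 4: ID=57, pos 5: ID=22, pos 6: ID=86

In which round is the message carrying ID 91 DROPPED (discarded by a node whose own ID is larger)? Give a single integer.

Answer: 5

Derivation:
Round 1: pos1(id85) recv 92: fwd; pos2(id91) recv 85: drop; pos3(id80) recv 91: fwd; pos4(id57) recv 80: fwd; pos5(id22) recv 57: fwd; pos6(id86) recv 22: drop; pos0(id92) recv 86: drop
Round 2: pos2(id91) recv 92: fwd; pos4(id57) recv 91: fwd; pos5(id22) recv 80: fwd; pos6(id86) recv 57: drop
Round 3: pos3(id80) recv 92: fwd; pos5(id22) recv 91: fwd; pos6(id86) recv 80: drop
Round 4: pos4(id57) recv 92: fwd; pos6(id86) recv 91: fwd
Round 5: pos5(id22) recv 92: fwd; pos0(id92) recv 91: drop
Round 6: pos6(id86) recv 92: fwd
Round 7: pos0(id92) recv 92: ELECTED
Message ID 91 originates at pos 2; dropped at pos 0 in round 5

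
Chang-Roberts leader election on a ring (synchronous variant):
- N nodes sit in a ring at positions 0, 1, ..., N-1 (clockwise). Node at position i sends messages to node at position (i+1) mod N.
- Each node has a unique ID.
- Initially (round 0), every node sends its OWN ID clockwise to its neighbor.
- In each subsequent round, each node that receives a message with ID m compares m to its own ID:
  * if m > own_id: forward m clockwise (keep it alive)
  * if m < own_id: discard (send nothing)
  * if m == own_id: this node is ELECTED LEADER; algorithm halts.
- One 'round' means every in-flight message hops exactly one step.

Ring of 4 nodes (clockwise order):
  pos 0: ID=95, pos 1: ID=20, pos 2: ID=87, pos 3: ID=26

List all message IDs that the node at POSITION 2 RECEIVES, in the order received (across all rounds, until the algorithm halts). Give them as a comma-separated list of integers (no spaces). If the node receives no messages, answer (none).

Answer: 20,95

Derivation:
Round 1: pos1(id20) recv 95: fwd; pos2(id87) recv 20: drop; pos3(id26) recv 87: fwd; pos0(id95) recv 26: drop
Round 2: pos2(id87) recv 95: fwd; pos0(id95) recv 87: drop
Round 3: pos3(id26) recv 95: fwd
Round 4: pos0(id95) recv 95: ELECTED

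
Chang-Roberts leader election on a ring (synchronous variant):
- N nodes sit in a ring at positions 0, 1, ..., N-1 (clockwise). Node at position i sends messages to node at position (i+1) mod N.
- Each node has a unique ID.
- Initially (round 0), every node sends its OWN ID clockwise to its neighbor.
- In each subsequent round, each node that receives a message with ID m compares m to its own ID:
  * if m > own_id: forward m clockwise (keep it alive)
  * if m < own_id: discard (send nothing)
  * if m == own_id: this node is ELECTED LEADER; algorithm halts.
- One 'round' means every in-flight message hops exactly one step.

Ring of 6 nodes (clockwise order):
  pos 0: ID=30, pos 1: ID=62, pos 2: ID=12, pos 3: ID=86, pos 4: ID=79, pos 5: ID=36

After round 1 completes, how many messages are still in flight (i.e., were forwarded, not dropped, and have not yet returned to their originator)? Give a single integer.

Answer: 4

Derivation:
Round 1: pos1(id62) recv 30: drop; pos2(id12) recv 62: fwd; pos3(id86) recv 12: drop; pos4(id79) recv 86: fwd; pos5(id36) recv 79: fwd; pos0(id30) recv 36: fwd
After round 1: 4 messages still in flight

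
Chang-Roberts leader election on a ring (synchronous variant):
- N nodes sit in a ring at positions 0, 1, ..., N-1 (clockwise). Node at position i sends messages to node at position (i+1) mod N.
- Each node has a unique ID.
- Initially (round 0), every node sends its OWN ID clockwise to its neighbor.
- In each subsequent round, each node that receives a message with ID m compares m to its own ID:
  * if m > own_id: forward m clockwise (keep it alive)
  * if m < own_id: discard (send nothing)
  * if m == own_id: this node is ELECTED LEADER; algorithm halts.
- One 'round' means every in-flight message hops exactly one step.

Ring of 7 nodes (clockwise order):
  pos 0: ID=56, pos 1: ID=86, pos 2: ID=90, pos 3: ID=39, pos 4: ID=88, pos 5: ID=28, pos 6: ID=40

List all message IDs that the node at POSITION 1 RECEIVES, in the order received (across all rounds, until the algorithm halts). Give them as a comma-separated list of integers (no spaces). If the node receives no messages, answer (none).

Round 1: pos1(id86) recv 56: drop; pos2(id90) recv 86: drop; pos3(id39) recv 90: fwd; pos4(id88) recv 39: drop; pos5(id28) recv 88: fwd; pos6(id40) recv 28: drop; pos0(id56) recv 40: drop
Round 2: pos4(id88) recv 90: fwd; pos6(id40) recv 88: fwd
Round 3: pos5(id28) recv 90: fwd; pos0(id56) recv 88: fwd
Round 4: pos6(id40) recv 90: fwd; pos1(id86) recv 88: fwd
Round 5: pos0(id56) recv 90: fwd; pos2(id90) recv 88: drop
Round 6: pos1(id86) recv 90: fwd
Round 7: pos2(id90) recv 90: ELECTED

Answer: 56,88,90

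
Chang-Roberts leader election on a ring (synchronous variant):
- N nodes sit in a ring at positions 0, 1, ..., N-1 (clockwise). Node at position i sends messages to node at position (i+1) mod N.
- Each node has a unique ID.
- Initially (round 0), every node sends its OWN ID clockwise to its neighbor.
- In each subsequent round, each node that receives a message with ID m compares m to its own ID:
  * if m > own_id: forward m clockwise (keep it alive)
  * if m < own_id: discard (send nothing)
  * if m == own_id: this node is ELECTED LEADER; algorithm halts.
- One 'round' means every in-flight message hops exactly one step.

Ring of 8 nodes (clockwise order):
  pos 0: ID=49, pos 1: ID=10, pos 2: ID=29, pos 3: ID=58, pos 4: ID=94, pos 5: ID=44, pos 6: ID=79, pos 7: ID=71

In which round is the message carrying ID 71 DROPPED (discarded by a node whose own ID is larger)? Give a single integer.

Round 1: pos1(id10) recv 49: fwd; pos2(id29) recv 10: drop; pos3(id58) recv 29: drop; pos4(id94) recv 58: drop; pos5(id44) recv 94: fwd; pos6(id79) recv 44: drop; pos7(id71) recv 79: fwd; pos0(id49) recv 71: fwd
Round 2: pos2(id29) recv 49: fwd; pos6(id79) recv 94: fwd; pos0(id49) recv 79: fwd; pos1(id10) recv 71: fwd
Round 3: pos3(id58) recv 49: drop; pos7(id71) recv 94: fwd; pos1(id10) recv 79: fwd; pos2(id29) recv 71: fwd
Round 4: pos0(id49) recv 94: fwd; pos2(id29) recv 79: fwd; pos3(id58) recv 71: fwd
Round 5: pos1(id10) recv 94: fwd; pos3(id58) recv 79: fwd; pos4(id94) recv 71: drop
Round 6: pos2(id29) recv 94: fwd; pos4(id94) recv 79: drop
Round 7: pos3(id58) recv 94: fwd
Round 8: pos4(id94) recv 94: ELECTED
Message ID 71 originates at pos 7; dropped at pos 4 in round 5

Answer: 5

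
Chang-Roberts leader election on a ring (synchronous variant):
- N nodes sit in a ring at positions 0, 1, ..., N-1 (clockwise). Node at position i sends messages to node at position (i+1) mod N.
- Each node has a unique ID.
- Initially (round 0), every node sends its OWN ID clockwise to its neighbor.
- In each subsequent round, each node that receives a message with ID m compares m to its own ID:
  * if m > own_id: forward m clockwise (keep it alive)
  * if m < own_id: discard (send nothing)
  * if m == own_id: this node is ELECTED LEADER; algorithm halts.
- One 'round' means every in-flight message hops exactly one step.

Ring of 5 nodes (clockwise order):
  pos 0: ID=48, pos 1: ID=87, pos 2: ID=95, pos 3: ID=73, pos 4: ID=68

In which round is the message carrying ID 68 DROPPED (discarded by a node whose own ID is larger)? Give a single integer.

Answer: 2

Derivation:
Round 1: pos1(id87) recv 48: drop; pos2(id95) recv 87: drop; pos3(id73) recv 95: fwd; pos4(id68) recv 73: fwd; pos0(id48) recv 68: fwd
Round 2: pos4(id68) recv 95: fwd; pos0(id48) recv 73: fwd; pos1(id87) recv 68: drop
Round 3: pos0(id48) recv 95: fwd; pos1(id87) recv 73: drop
Round 4: pos1(id87) recv 95: fwd
Round 5: pos2(id95) recv 95: ELECTED
Message ID 68 originates at pos 4; dropped at pos 1 in round 2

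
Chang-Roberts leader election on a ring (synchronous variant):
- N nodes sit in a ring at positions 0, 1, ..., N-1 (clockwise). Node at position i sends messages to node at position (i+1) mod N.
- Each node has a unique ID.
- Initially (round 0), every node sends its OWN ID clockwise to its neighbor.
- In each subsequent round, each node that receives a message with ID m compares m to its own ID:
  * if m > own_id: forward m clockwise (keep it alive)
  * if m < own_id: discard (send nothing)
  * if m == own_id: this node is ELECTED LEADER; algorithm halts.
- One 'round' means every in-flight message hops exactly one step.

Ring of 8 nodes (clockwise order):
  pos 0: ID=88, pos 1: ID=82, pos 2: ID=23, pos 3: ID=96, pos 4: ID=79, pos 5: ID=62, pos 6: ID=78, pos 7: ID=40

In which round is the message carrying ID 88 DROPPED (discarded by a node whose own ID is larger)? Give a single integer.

Round 1: pos1(id82) recv 88: fwd; pos2(id23) recv 82: fwd; pos3(id96) recv 23: drop; pos4(id79) recv 96: fwd; pos5(id62) recv 79: fwd; pos6(id78) recv 62: drop; pos7(id40) recv 78: fwd; pos0(id88) recv 40: drop
Round 2: pos2(id23) recv 88: fwd; pos3(id96) recv 82: drop; pos5(id62) recv 96: fwd; pos6(id78) recv 79: fwd; pos0(id88) recv 78: drop
Round 3: pos3(id96) recv 88: drop; pos6(id78) recv 96: fwd; pos7(id40) recv 79: fwd
Round 4: pos7(id40) recv 96: fwd; pos0(id88) recv 79: drop
Round 5: pos0(id88) recv 96: fwd
Round 6: pos1(id82) recv 96: fwd
Round 7: pos2(id23) recv 96: fwd
Round 8: pos3(id96) recv 96: ELECTED
Message ID 88 originates at pos 0; dropped at pos 3 in round 3

Answer: 3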